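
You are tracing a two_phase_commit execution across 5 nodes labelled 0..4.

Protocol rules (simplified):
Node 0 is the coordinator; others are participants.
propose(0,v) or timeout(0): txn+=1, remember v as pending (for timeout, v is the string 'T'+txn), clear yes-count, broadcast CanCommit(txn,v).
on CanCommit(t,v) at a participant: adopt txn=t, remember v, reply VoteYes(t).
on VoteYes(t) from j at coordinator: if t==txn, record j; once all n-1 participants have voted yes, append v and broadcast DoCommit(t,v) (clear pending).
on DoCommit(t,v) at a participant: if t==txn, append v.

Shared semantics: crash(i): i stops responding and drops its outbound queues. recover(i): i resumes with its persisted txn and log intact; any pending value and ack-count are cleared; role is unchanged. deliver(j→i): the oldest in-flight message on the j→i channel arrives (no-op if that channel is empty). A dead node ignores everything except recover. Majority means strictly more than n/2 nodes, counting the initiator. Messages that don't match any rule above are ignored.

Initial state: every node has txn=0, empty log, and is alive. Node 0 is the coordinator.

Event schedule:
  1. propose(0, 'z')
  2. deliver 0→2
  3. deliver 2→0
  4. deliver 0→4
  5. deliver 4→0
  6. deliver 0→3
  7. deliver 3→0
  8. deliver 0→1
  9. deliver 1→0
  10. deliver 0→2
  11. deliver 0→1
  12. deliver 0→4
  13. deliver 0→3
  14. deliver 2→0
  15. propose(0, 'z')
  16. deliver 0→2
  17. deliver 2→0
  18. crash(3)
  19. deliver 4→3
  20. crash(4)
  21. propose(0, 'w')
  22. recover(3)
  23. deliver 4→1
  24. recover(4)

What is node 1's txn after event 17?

after 1 — propose(0,'z'): n0:coor/t1/[-]
after 2 — deliver 0→2: n2:part/t1/[-]
after 3 — deliver 2→0: ·
after 4 — deliver 0→4: n4:part/t1/[-]
after 5 — deliver 4→0: ·
after 6 — deliver 0→3: n3:part/t1/[-]
after 7 — deliver 3→0: ·
after 8 — deliver 0→1: n1:part/t1/[-]
after 9 — deliver 1→0: n0:coor/t1/[z]
after 10 — deliver 0→2: n2:part/t1/[z]
after 11 — deliver 0→1: n1:part/t1/[z]
after 12 — deliver 0→4: n4:part/t1/[z]
after 13 — deliver 0→3: n3:part/t1/[z]
after 14 — deliver 2→0: ·
after 15 — propose(0,'z'): n0:coor/t2/[z]
after 16 — deliver 0→2: n2:part/t2/[z]
after 17 — deliver 2→0: ·

1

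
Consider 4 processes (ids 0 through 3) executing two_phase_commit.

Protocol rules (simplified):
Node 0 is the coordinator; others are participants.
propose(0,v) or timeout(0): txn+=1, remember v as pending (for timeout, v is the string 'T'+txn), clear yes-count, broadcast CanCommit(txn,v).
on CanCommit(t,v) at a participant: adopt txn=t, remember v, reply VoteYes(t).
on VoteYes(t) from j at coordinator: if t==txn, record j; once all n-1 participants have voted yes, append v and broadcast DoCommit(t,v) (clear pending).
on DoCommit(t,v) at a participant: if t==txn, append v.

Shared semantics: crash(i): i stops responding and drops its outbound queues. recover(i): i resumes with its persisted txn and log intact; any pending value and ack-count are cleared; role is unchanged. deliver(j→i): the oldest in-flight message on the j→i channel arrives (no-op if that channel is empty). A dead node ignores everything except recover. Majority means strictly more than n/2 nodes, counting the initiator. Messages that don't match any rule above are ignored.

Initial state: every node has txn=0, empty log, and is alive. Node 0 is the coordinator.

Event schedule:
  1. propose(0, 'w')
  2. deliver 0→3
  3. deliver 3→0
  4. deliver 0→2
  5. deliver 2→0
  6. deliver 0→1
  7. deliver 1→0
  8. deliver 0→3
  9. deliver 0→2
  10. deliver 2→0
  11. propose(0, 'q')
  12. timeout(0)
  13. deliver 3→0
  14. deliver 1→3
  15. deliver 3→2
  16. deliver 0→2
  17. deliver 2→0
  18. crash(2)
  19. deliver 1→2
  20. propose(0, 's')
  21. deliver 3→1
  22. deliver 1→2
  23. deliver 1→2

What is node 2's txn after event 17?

1. propose(0,'w'):  <0:coor t1 ->
2. deliver 0→3:  <3:part t1 ->
3. deliver 3→0:  nop
4. deliver 0→2:  <2:part t1 ->
5. deliver 2→0:  nop
6. deliver 0→1:  <1:part t1 ->
7. deliver 1→0:  <0:coor t1 w>
8. deliver 0→3:  <3:part t1 w>
9. deliver 0→2:  <2:part t1 w>
10. deliver 2→0:  nop
11. propose(0,'q'):  <0:coor t2 w>
12. timeout(0):  <0:coor t3 w>
13. deliver 3→0:  nop
14. deliver 1→3:  nop
15. deliver 3→2:  nop
16. deliver 0→2:  <2:part t2 w>
17. deliver 2→0:  nop

2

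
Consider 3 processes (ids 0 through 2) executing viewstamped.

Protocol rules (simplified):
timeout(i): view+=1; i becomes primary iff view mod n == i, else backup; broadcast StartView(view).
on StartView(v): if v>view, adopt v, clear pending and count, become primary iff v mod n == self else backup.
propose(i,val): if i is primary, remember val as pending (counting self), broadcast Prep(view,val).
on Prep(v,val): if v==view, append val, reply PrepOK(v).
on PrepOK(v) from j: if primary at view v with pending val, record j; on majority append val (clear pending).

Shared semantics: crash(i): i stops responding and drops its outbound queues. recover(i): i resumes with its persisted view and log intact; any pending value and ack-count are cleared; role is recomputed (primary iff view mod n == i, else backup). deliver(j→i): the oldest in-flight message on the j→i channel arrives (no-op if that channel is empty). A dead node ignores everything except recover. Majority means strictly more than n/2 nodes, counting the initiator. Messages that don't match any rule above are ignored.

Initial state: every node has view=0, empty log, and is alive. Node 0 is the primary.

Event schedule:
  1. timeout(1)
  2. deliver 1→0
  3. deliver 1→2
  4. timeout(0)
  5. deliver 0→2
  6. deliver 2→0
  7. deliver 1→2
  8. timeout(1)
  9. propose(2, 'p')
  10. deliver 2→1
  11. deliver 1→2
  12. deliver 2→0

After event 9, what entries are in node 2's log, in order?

empty

step 1 timeout(1): 1={prim,v=1,log=-}
step 2 deliver 1→0: 0={back,v=1,log=-}
step 3 deliver 1→2: 2={back,v=1,log=-}
step 4 timeout(0): 0={back,v=2,log=-}
step 5 deliver 0→2: 2={prim,v=2,log=-}
step 6 deliver 2→0: —
step 7 deliver 1→2: —
step 8 timeout(1): 1={back,v=2,log=-}
step 9 propose(2,'p'): —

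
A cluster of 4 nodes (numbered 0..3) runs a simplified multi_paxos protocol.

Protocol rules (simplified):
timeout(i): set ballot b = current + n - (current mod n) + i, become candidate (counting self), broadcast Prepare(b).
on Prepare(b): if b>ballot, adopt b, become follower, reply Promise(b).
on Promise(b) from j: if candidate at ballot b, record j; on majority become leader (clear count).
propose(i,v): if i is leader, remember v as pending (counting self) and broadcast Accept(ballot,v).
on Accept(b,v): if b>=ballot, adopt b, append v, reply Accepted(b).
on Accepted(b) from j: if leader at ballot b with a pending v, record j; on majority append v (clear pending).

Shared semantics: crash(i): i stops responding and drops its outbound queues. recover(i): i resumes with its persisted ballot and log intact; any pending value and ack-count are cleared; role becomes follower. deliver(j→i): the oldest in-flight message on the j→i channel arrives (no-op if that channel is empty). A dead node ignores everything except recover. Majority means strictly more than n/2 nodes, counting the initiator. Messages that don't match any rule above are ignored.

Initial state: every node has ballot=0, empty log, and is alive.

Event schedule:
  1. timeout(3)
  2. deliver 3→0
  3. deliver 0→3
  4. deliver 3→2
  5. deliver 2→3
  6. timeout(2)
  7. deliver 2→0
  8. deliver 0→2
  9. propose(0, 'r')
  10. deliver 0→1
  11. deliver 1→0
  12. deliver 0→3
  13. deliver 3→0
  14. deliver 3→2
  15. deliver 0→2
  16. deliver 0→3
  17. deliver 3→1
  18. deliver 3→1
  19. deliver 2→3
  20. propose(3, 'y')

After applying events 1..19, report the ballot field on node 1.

1. timeout(3):  <3:cand b7 ->
2. deliver 3→0:  <0:foll b7 ->
3. deliver 0→3:  nop
4. deliver 3→2:  <2:foll b7 ->
5. deliver 2→3:  <3:lead b7 ->
6. timeout(2):  <2:cand b10 ->
7. deliver 2→0:  <0:foll b10 ->
8. deliver 0→2:  nop
9. propose(0,'r'):  nop
10. deliver 0→1:  nop
11. deliver 1→0:  nop
12. deliver 0→3:  nop
13. deliver 3→0:  nop
14. deliver 3→2:  nop
15. deliver 0→2:  nop
16. deliver 0→3:  nop
17. deliver 3→1:  <1:foll b7 ->
18. deliver 3→1:  nop
19. deliver 2→3:  <3:foll b10 ->

7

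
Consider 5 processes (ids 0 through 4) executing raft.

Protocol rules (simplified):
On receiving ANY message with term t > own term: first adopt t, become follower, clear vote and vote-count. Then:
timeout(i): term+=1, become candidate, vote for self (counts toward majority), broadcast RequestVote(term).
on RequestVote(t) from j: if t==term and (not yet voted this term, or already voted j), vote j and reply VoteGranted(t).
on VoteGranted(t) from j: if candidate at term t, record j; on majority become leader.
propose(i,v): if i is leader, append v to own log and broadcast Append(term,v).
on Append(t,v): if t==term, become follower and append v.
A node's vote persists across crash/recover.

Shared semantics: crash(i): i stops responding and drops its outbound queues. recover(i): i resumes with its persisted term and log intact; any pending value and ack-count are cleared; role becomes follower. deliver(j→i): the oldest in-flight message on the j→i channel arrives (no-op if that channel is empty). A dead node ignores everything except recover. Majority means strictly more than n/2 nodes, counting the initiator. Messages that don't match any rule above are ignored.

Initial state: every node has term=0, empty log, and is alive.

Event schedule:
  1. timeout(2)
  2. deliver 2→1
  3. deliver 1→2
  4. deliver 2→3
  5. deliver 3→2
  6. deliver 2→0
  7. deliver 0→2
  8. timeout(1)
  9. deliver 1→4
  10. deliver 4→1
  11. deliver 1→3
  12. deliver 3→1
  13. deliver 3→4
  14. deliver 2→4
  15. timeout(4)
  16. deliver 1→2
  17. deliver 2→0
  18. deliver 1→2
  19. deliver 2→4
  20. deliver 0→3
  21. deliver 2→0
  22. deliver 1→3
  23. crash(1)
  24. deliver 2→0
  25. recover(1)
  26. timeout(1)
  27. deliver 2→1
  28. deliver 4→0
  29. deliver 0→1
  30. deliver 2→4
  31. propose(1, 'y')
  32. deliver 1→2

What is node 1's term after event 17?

[1] timeout(2) → N2(cand t1 [-])
[2] deliver 2→1 → N1(foll t1 [-])
[3] deliver 1→2 → ∅
[4] deliver 2→3 → N3(foll t1 [-])
[5] deliver 3→2 → N2(lead t1 [-])
[6] deliver 2→0 → N0(foll t1 [-])
[7] deliver 0→2 → ∅
[8] timeout(1) → N1(cand t2 [-])
[9] deliver 1→4 → N4(foll t2 [-])
[10] deliver 4→1 → ∅
[11] deliver 1→3 → N3(foll t2 [-])
[12] deliver 3→1 → N1(lead t2 [-])
[13] deliver 3→4 → ∅
[14] deliver 2→4 → ∅
[15] timeout(4) → N4(cand t3 [-])
[16] deliver 1→2 → N2(foll t2 [-])
[17] deliver 2→0 → ∅

2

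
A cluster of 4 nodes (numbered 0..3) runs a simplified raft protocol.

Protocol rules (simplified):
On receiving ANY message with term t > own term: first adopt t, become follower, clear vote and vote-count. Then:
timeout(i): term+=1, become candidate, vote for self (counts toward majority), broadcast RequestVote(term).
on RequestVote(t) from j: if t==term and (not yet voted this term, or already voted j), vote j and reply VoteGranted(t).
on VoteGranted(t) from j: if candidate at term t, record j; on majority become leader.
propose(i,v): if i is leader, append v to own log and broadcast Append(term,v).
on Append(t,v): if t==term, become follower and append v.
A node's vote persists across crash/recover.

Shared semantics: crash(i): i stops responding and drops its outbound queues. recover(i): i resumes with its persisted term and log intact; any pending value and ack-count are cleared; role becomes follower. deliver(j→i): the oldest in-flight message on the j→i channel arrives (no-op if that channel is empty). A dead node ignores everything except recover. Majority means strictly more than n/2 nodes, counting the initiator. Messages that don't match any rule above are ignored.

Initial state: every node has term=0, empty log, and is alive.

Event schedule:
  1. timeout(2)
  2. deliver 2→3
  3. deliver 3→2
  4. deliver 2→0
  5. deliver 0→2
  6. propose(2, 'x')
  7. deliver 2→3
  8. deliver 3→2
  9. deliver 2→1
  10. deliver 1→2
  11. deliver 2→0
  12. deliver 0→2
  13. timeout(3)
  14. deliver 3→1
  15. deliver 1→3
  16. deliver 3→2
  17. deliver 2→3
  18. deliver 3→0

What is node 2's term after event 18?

2

1. timeout(2):  <2:cand t1 ->
2. deliver 2→3:  <3:foll t1 ->
3. deliver 3→2:  nop
4. deliver 2→0:  <0:foll t1 ->
5. deliver 0→2:  <2:lead t1 ->
6. propose(2,'x'):  <2:lead t1 x>
7. deliver 2→3:  <3:foll t1 x>
8. deliver 3→2:  nop
9. deliver 2→1:  <1:foll t1 ->
10. deliver 1→2:  nop
11. deliver 2→0:  <0:foll t1 x>
12. deliver 0→2:  nop
13. timeout(3):  <3:cand t2 x>
14. deliver 3→1:  <1:foll t2 ->
15. deliver 1→3:  nop
16. deliver 3→2:  <2:foll t2 x>
17. deliver 2→3:  <3:lead t2 x>
18. deliver 3→0:  <0:foll t2 x>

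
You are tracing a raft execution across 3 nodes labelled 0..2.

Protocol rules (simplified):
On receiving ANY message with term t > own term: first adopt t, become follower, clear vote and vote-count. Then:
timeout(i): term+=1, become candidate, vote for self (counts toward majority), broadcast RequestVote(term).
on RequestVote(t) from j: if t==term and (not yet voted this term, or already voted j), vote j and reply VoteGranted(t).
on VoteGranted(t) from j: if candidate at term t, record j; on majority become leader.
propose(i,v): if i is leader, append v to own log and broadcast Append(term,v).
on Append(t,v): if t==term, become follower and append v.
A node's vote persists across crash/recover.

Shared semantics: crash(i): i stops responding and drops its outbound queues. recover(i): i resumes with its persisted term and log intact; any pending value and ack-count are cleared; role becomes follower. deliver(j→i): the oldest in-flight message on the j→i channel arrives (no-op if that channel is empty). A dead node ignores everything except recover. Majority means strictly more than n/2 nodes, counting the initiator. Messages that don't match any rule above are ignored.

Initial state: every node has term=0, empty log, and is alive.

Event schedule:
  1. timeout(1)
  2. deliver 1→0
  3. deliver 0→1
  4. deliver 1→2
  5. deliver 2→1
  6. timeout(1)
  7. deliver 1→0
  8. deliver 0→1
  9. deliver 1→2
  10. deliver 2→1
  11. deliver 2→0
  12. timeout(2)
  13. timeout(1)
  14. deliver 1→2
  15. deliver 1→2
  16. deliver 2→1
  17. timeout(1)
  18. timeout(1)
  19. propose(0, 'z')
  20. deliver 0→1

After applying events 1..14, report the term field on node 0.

2

1. timeout(1):  <1:cand t1 ->
2. deliver 1→0:  <0:foll t1 ->
3. deliver 0→1:  <1:lead t1 ->
4. deliver 1→2:  <2:foll t1 ->
5. deliver 2→1:  nop
6. timeout(1):  <1:cand t2 ->
7. deliver 1→0:  <0:foll t2 ->
8. deliver 0→1:  <1:lead t2 ->
9. deliver 1→2:  <2:foll t2 ->
10. deliver 2→1:  nop
11. deliver 2→0:  nop
12. timeout(2):  <2:cand t3 ->
13. timeout(1):  <1:cand t3 ->
14. deliver 1→2:  nop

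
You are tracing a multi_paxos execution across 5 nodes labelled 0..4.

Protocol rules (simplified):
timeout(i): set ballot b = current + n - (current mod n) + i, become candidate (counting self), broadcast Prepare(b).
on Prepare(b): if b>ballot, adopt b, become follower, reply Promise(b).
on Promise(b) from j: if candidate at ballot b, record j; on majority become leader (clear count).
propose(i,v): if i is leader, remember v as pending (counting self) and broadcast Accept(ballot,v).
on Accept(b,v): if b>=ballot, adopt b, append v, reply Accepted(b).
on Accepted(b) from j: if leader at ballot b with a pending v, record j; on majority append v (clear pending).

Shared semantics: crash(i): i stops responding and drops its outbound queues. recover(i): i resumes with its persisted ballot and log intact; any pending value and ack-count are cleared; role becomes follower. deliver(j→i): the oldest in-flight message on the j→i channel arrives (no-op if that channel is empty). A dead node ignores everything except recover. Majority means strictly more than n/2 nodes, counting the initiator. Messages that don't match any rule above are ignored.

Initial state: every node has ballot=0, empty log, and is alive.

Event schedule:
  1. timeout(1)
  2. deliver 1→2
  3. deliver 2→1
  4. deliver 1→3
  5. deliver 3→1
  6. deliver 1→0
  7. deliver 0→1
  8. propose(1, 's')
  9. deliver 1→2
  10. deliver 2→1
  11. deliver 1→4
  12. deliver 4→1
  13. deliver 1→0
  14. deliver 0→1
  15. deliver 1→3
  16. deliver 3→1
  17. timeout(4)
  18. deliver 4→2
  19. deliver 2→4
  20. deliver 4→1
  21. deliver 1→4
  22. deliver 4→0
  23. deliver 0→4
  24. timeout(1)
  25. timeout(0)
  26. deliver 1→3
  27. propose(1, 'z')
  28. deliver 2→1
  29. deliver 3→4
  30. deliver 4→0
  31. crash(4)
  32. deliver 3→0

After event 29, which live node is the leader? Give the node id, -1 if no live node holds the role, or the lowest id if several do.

4

step 1 timeout(1): 1={cand,b=6,log=-}
step 2 deliver 1→2: 2={foll,b=6,log=-}
step 3 deliver 2→1: —
step 4 deliver 1→3: 3={foll,b=6,log=-}
step 5 deliver 3→1: 1={lead,b=6,log=-}
step 6 deliver 1→0: 0={foll,b=6,log=-}
step 7 deliver 0→1: —
step 8 propose(1,'s'): —
step 9 deliver 1→2: 2={foll,b=6,log=s}
step 10 deliver 2→1: —
step 11 deliver 1→4: 4={foll,b=6,log=-}
step 12 deliver 4→1: —
step 13 deliver 1→0: 0={foll,b=6,log=s}
step 14 deliver 0→1: 1={lead,b=6,log=s}
step 15 deliver 1→3: 3={foll,b=6,log=s}
step 16 deliver 3→1: —
step 17 timeout(4): 4={cand,b=14,log=-}
step 18 deliver 4→2: 2={foll,b=14,log=s}
step 19 deliver 2→4: —
step 20 deliver 4→1: 1={foll,b=14,log=s}
step 21 deliver 1→4: —
step 22 deliver 4→0: 0={foll,b=14,log=s}
step 23 deliver 0→4: 4={lead,b=14,log=-}
step 24 timeout(1): 1={cand,b=16,log=s}
step 25 timeout(0): 0={cand,b=15,log=s}
step 26 deliver 1→3: 3={foll,b=16,log=s}
step 27 propose(1,'z'): —
step 28 deliver 2→1: —
step 29 deliver 3→4: —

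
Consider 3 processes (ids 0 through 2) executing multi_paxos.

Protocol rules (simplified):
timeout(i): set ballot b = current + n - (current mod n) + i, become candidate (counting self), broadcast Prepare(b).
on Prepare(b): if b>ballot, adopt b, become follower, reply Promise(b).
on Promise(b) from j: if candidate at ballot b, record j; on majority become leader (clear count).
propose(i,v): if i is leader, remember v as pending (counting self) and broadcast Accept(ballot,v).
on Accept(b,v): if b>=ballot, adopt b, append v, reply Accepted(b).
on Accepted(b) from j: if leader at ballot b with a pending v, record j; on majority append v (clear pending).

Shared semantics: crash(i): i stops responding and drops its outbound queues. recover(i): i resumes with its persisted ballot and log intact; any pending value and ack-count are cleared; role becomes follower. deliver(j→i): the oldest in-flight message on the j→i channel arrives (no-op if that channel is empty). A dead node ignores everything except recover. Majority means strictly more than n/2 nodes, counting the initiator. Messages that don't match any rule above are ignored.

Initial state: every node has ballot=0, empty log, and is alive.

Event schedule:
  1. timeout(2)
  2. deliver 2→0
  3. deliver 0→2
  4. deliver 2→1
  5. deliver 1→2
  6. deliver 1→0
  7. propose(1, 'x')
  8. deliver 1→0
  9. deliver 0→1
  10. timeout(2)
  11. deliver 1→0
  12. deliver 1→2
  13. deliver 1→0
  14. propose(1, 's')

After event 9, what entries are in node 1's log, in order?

empty

1. timeout(2):  <2:cand b5 ->
2. deliver 2→0:  <0:foll b5 ->
3. deliver 0→2:  <2:lead b5 ->
4. deliver 2→1:  <1:foll b5 ->
5. deliver 1→2:  nop
6. deliver 1→0:  nop
7. propose(1,'x'):  nop
8. deliver 1→0:  nop
9. deliver 0→1:  nop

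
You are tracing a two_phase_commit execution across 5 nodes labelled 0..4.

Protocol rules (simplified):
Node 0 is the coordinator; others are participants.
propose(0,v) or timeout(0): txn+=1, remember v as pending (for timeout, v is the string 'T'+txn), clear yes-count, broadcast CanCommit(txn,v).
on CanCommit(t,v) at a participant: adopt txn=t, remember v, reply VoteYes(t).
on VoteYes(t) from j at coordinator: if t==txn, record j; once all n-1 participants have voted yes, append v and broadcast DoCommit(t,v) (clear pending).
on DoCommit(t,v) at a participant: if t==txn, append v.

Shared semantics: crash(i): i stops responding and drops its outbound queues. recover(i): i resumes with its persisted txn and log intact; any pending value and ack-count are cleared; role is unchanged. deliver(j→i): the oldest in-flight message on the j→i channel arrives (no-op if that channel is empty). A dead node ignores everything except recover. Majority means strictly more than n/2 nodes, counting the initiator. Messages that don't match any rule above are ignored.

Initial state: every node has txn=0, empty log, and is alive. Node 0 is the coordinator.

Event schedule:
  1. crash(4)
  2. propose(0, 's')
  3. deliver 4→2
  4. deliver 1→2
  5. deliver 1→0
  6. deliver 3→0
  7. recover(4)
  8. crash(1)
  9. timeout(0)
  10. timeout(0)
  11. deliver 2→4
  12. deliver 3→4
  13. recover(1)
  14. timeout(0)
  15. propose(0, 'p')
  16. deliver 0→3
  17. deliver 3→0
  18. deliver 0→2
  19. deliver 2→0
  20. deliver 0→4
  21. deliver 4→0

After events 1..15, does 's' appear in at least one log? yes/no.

no

e1 crash(4): 4[✗part,t=0,-]
e2 propose(0,'s'): 0[coor,t=1,-]
e3 deliver 4→2: ·
e4 deliver 1→2: ·
e5 deliver 1→0: ·
e6 deliver 3→0: ·
e7 recover(4): 4[part,t=0,-]
e8 crash(1): 1[✗part,t=0,-]
e9 timeout(0): 0[coor,t=2,-]
e10 timeout(0): 0[coor,t=3,-]
e11 deliver 2→4: ·
e12 deliver 3→4: ·
e13 recover(1): 1[part,t=0,-]
e14 timeout(0): 0[coor,t=4,-]
e15 propose(0,'p'): 0[coor,t=5,-]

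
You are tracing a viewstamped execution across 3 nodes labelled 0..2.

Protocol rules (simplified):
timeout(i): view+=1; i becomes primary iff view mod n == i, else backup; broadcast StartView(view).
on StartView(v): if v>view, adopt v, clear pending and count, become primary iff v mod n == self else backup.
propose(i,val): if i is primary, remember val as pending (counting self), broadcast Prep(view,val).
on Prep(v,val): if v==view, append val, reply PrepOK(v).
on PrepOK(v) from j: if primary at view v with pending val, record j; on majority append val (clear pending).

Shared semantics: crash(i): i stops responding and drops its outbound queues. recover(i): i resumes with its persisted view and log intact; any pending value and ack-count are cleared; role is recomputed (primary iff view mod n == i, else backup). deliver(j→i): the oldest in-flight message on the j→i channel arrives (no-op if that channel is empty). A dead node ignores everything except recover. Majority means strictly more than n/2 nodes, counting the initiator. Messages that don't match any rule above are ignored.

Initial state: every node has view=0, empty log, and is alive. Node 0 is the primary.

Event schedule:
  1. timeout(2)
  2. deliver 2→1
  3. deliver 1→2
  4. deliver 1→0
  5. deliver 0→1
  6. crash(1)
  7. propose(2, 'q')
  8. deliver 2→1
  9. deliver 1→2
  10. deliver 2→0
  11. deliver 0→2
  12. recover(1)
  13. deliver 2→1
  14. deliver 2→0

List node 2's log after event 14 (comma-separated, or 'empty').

e1 timeout(2): 2[back,v=1,-]
e2 deliver 2→1: 1[prim,v=1,-]
e3 deliver 1→2: ·
e4 deliver 1→0: ·
e5 deliver 0→1: ·
e6 crash(1): 1[✗prim,v=1,-]
e7 propose(2,'q'): ·
e8 deliver 2→1: ·
e9 deliver 1→2: ·
e10 deliver 2→0: 0[back,v=1,-]
e11 deliver 0→2: ·
e12 recover(1): 1[prim,v=1,-]
e13 deliver 2→1: ·
e14 deliver 2→0: ·

empty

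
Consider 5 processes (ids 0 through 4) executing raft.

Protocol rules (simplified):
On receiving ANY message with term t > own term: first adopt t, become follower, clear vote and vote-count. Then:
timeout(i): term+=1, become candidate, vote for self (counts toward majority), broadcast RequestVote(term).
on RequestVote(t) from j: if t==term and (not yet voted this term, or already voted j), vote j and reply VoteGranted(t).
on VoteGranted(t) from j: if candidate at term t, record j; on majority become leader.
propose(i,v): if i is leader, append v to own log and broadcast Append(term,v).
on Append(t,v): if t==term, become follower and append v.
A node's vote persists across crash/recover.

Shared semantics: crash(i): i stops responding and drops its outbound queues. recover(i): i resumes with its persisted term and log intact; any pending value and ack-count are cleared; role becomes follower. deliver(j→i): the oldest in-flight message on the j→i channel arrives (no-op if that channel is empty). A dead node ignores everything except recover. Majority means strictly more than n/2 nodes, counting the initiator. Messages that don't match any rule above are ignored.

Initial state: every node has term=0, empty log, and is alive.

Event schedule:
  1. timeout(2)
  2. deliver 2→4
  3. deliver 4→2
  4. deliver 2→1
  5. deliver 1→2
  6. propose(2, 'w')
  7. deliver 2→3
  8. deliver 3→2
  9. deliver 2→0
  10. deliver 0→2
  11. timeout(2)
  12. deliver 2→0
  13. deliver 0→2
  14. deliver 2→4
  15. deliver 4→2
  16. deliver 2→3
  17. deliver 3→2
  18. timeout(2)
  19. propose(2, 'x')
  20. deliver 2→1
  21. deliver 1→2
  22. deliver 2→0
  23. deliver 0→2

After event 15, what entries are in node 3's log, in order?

1. timeout(2):  <2:cand t1 ->
2. deliver 2→4:  <4:foll t1 ->
3. deliver 4→2:  nop
4. deliver 2→1:  <1:foll t1 ->
5. deliver 1→2:  <2:lead t1 ->
6. propose(2,'w'):  <2:lead t1 w>
7. deliver 2→3:  <3:foll t1 ->
8. deliver 3→2:  nop
9. deliver 2→0:  <0:foll t1 ->
10. deliver 0→2:  nop
11. timeout(2):  <2:cand t2 w>
12. deliver 2→0:  <0:foll t1 w>
13. deliver 0→2:  nop
14. deliver 2→4:  <4:foll t1 w>
15. deliver 4→2:  nop

empty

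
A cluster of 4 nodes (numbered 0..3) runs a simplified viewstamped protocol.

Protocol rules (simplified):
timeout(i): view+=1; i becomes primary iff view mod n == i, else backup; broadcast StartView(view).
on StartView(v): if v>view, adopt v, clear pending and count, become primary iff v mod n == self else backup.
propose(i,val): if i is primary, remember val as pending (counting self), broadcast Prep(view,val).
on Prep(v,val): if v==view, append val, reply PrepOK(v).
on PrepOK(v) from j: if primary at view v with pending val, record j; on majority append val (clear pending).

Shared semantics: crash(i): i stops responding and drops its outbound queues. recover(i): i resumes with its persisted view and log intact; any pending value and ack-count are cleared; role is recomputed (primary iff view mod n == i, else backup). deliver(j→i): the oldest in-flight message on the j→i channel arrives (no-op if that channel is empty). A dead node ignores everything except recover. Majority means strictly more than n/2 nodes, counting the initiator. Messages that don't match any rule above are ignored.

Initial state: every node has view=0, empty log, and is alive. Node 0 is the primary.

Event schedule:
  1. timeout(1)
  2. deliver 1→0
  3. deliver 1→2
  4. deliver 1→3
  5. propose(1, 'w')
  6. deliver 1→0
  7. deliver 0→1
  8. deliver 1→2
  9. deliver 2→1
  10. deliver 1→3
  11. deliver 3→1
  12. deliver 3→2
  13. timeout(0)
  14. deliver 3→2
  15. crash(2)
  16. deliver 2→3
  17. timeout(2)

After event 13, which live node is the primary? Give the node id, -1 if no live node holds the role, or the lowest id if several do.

1. timeout(1):  <1:prim v1 ->
2. deliver 1→0:  <0:back v1 ->
3. deliver 1→2:  <2:back v1 ->
4. deliver 1→3:  <3:back v1 ->
5. propose(1,'w'):  nop
6. deliver 1→0:  <0:back v1 w>
7. deliver 0→1:  nop
8. deliver 1→2:  <2:back v1 w>
9. deliver 2→1:  <1:prim v1 w>
10. deliver 1→3:  <3:back v1 w>
11. deliver 3→1:  nop
12. deliver 3→2:  nop
13. timeout(0):  <0:back v2 w>

1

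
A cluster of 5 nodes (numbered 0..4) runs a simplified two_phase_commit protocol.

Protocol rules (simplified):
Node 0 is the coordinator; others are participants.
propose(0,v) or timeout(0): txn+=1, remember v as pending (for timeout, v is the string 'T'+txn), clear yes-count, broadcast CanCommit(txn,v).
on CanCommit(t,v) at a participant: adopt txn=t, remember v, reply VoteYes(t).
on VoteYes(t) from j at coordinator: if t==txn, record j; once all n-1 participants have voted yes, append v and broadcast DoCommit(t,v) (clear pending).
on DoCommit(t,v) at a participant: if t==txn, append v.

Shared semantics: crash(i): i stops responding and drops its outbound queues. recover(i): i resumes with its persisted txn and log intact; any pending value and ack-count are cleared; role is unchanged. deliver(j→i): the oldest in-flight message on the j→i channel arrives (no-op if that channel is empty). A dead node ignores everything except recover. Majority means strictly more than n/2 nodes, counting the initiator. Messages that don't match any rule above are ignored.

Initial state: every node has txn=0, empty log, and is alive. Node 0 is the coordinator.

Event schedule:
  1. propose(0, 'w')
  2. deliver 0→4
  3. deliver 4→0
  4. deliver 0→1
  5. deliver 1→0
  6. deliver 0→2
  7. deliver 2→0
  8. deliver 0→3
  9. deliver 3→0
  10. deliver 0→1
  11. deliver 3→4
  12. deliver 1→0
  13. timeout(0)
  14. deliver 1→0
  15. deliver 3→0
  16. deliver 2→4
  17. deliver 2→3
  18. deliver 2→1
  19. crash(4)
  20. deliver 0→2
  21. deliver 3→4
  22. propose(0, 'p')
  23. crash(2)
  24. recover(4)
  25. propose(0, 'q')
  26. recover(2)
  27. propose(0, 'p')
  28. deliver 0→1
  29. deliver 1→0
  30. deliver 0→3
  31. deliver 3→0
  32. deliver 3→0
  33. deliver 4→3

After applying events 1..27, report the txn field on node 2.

1

after 1 — propose(0,'w'): n0:coor/t1/[-]
after 2 — deliver 0→4: n4:part/t1/[-]
after 3 — deliver 4→0: ·
after 4 — deliver 0→1: n1:part/t1/[-]
after 5 — deliver 1→0: ·
after 6 — deliver 0→2: n2:part/t1/[-]
after 7 — deliver 2→0: ·
after 8 — deliver 0→3: n3:part/t1/[-]
after 9 — deliver 3→0: n0:coor/t1/[w]
after 10 — deliver 0→1: n1:part/t1/[w]
after 11 — deliver 3→4: ·
after 12 — deliver 1→0: ·
after 13 — timeout(0): n0:coor/t2/[w]
after 14 — deliver 1→0: ·
after 15 — deliver 3→0: ·
after 16 — deliver 2→4: ·
after 17 — deliver 2→3: ·
after 18 — deliver 2→1: ·
after 19 — crash(4): n4:✗part/t1/[-]
after 20 — deliver 0→2: n2:part/t1/[w]
after 21 — deliver 3→4: ·
after 22 — propose(0,'p'): n0:coor/t3/[w]
after 23 — crash(2): n2:✗part/t1/[w]
after 24 — recover(4): n4:part/t1/[-]
after 25 — propose(0,'q'): n0:coor/t4/[w]
after 26 — recover(2): n2:part/t1/[w]
after 27 — propose(0,'p'): n0:coor/t5/[w]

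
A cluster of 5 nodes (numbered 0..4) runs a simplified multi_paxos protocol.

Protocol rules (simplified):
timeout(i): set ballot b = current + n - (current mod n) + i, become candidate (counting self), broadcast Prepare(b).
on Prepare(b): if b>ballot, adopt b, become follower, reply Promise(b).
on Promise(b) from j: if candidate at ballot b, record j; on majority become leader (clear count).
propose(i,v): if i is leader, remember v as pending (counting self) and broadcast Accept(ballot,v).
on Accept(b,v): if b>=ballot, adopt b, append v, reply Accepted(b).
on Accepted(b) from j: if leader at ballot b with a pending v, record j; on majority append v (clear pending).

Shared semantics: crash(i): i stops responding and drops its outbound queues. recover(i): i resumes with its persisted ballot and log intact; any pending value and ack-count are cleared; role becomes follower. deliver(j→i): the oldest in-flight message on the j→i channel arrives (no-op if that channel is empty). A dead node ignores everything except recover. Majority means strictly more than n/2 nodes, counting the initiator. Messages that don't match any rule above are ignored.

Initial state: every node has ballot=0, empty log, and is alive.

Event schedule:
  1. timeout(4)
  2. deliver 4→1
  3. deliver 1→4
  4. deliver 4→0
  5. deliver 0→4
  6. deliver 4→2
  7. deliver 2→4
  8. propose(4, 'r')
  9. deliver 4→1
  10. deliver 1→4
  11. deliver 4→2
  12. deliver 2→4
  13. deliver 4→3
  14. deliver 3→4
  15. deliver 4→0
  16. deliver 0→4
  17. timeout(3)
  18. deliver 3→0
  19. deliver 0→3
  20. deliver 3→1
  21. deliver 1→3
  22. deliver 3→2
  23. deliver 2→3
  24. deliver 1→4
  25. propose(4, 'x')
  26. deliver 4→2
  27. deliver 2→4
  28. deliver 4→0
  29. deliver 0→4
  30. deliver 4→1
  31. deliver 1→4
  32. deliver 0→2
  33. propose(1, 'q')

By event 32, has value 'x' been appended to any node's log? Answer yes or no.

no

1. timeout(4):  <4:cand b9 ->
2. deliver 4→1:  <1:foll b9 ->
3. deliver 1→4:  nop
4. deliver 4→0:  <0:foll b9 ->
5. deliver 0→4:  <4:lead b9 ->
6. deliver 4→2:  <2:foll b9 ->
7. deliver 2→4:  nop
8. propose(4,'r'):  nop
9. deliver 4→1:  <1:foll b9 r>
10. deliver 1→4:  nop
11. deliver 4→2:  <2:foll b9 r>
12. deliver 2→4:  <4:lead b9 r>
13. deliver 4→3:  <3:foll b9 ->
14. deliver 3→4:  nop
15. deliver 4→0:  <0:foll b9 r>
16. deliver 0→4:  nop
17. timeout(3):  <3:cand b13 ->
18. deliver 3→0:  <0:foll b13 r>
19. deliver 0→3:  nop
20. deliver 3→1:  <1:foll b13 r>
21. deliver 1→3:  <3:lead b13 ->
22. deliver 3→2:  <2:foll b13 r>
23. deliver 2→3:  nop
24. deliver 1→4:  nop
25. propose(4,'x'):  nop
26. deliver 4→2:  nop
27. deliver 2→4:  nop
28. deliver 4→0:  nop
29. deliver 0→4:  nop
30. deliver 4→1:  nop
31. deliver 1→4:  nop
32. deliver 0→2:  nop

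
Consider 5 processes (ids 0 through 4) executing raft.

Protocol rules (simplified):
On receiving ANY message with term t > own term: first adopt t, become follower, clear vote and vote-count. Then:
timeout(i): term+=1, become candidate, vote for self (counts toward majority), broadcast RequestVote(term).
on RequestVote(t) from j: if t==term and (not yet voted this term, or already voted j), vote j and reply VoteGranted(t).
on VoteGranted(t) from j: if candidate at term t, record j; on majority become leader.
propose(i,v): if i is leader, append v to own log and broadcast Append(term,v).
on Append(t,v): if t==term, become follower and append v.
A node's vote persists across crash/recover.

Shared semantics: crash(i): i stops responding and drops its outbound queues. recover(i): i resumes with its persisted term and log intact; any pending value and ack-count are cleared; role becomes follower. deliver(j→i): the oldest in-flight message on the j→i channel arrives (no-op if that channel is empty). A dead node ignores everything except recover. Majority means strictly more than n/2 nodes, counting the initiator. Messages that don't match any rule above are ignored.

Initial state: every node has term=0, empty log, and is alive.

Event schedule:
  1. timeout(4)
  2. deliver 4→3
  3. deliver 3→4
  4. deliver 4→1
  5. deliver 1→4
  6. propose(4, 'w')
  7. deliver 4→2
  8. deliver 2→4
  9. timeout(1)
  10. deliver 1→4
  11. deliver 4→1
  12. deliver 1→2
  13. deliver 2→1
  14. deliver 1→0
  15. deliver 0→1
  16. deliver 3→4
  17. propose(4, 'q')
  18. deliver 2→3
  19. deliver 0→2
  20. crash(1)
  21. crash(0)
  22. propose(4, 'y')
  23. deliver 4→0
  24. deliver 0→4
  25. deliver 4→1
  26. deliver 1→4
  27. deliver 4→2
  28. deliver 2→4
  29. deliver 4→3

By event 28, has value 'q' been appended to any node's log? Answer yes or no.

no

e1 timeout(4): 4[cand,t=1,-]
e2 deliver 4→3: 3[foll,t=1,-]
e3 deliver 3→4: ·
e4 deliver 4→1: 1[foll,t=1,-]
e5 deliver 1→4: 4[lead,t=1,-]
e6 propose(4,'w'): 4[lead,t=1,w]
e7 deliver 4→2: 2[foll,t=1,-]
e8 deliver 2→4: ·
e9 timeout(1): 1[cand,t=2,-]
e10 deliver 1→4: 4[foll,t=2,w]
e11 deliver 4→1: ·
e12 deliver 1→2: 2[foll,t=2,-]
e13 deliver 2→1: ·
e14 deliver 1→0: 0[foll,t=2,-]
e15 deliver 0→1: 1[lead,t=2,-]
e16 deliver 3→4: ·
e17 propose(4,'q'): ·
e18 deliver 2→3: ·
e19 deliver 0→2: ·
e20 crash(1): 1[✗lead,t=2,-]
e21 crash(0): 0[✗foll,t=2,-]
e22 propose(4,'y'): ·
e23 deliver 4→0: ·
e24 deliver 0→4: ·
e25 deliver 4→1: ·
e26 deliver 1→4: ·
e27 deliver 4→2: ·
e28 deliver 2→4: ·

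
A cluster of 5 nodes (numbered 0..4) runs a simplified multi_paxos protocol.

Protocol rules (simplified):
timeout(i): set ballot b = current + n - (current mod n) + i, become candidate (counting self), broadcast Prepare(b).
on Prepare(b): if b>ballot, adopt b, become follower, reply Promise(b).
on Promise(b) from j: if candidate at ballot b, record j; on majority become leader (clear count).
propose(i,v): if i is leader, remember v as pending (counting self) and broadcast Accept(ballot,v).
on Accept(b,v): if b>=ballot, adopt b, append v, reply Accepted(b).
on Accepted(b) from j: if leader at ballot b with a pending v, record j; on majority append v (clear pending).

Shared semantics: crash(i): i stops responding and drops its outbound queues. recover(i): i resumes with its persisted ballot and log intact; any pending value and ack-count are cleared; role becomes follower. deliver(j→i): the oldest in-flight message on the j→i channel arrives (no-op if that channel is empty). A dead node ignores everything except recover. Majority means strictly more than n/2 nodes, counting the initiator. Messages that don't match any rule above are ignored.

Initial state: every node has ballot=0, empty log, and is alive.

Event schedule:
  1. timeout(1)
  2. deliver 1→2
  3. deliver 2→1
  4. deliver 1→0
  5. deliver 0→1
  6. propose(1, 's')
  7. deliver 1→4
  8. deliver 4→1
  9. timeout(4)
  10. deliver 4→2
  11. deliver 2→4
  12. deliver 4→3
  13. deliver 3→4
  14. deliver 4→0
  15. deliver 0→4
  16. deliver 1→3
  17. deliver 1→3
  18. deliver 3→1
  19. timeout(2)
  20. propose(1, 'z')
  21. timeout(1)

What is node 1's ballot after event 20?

1. timeout(1):  <1:cand b6 ->
2. deliver 1→2:  <2:foll b6 ->
3. deliver 2→1:  nop
4. deliver 1→0:  <0:foll b6 ->
5. deliver 0→1:  <1:lead b6 ->
6. propose(1,'s'):  nop
7. deliver 1→4:  <4:foll b6 ->
8. deliver 4→1:  nop
9. timeout(4):  <4:cand b14 ->
10. deliver 4→2:  <2:foll b14 ->
11. deliver 2→4:  nop
12. deliver 4→3:  <3:foll b14 ->
13. deliver 3→4:  <4:lead b14 ->
14. deliver 4→0:  <0:foll b14 ->
15. deliver 0→4:  nop
16. deliver 1→3:  nop
17. deliver 1→3:  nop
18. deliver 3→1:  nop
19. timeout(2):  <2:cand b17 ->
20. propose(1,'z'):  nop

6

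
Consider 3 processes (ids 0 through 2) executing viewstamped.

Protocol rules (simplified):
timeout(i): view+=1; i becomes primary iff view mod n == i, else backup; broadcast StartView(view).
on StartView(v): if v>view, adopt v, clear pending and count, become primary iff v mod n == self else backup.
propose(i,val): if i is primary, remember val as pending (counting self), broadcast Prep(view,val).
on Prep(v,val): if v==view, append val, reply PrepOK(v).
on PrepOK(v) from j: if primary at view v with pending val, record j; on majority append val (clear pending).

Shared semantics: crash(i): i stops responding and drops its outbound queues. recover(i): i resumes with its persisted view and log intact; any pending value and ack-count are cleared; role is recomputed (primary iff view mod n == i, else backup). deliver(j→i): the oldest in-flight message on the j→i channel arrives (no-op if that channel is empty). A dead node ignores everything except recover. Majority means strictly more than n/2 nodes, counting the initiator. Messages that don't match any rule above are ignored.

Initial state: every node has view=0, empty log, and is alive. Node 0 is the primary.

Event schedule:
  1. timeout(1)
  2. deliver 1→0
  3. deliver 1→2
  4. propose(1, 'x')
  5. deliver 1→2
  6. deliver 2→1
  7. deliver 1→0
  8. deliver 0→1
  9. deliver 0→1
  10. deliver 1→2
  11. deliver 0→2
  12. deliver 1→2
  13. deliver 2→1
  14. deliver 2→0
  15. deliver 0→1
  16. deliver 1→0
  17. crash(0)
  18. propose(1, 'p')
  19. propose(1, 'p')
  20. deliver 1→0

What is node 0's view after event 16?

1. timeout(1):  <1:prim v1 ->
2. deliver 1→0:  <0:back v1 ->
3. deliver 1→2:  <2:back v1 ->
4. propose(1,'x'):  nop
5. deliver 1→2:  <2:back v1 x>
6. deliver 2→1:  <1:prim v1 x>
7. deliver 1→0:  <0:back v1 x>
8. deliver 0→1:  nop
9. deliver 0→1:  nop
10. deliver 1→2:  nop
11. deliver 0→2:  nop
12. deliver 1→2:  nop
13. deliver 2→1:  nop
14. deliver 2→0:  nop
15. deliver 0→1:  nop
16. deliver 1→0:  nop

1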